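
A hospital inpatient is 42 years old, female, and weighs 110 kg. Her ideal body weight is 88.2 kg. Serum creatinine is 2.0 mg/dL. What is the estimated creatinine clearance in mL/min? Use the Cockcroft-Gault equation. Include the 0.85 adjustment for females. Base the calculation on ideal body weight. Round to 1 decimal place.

CrCl = (140 − 42) × 88.2 / (72 × 2) × 0.85 = 8643.6 / 144.00 × 0.85 ≈ 51.0 mL/min

51.0 mL/min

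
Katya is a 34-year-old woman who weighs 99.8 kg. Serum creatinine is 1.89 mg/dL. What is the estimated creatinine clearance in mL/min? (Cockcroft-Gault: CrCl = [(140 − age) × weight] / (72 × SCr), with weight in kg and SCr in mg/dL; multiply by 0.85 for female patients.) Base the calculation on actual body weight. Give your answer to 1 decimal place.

66.1 mL/min

CrCl = (140 − 34) × 99.8 / (72 × 1.89) × 0.85 = 10578.8 / 136.08 × 0.85 ≈ 66.1 mL/min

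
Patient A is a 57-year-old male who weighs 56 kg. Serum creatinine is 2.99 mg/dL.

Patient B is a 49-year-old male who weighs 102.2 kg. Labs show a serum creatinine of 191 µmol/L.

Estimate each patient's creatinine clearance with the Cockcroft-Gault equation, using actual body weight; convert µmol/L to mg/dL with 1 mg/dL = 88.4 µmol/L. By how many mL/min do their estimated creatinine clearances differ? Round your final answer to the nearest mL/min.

Patient A: CrCl = (140 − 57) × 56 / (72 × 2.99) = 4648.0 / 215.28 ≈ 21.6 mL/min
Patient B: SCr = 191 / 88.4 = 2.161 mg/dL
Patient B: CrCl = (140 − 49) × 102.2 / (72 × 2.161) = 9300.2 / 155.59 ≈ 59.8 mL/min
|21.6 − 59.8| = 38.2 mL/min

38 mL/min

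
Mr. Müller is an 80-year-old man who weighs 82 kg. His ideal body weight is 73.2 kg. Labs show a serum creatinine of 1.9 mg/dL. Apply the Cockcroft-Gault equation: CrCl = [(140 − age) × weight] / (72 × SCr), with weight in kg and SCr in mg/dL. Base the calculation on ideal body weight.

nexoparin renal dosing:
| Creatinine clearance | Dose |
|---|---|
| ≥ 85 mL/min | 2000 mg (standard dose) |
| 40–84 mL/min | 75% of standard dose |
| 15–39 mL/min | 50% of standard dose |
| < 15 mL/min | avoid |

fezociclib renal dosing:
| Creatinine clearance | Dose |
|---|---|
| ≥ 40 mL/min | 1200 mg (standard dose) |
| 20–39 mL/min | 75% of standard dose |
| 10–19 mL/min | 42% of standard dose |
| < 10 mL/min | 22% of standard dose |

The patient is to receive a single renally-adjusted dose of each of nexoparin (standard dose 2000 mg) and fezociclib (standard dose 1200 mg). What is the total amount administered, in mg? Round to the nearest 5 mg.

CrCl = (140 − 80) × 73.2 / (72 × 1.9) = 4392.0 / 136.80 ≈ 32.1 mL/min
CrCl ≈ 32 mL/min.
nexoparin: 15–39 mL/min → 50% of 2000 mg = 1000 mg.
fezociclib: 20–39 mL/min → 75% of 1200 mg = 900 mg.
Total = 1000 + 900 = 1900 mg.

1900 mg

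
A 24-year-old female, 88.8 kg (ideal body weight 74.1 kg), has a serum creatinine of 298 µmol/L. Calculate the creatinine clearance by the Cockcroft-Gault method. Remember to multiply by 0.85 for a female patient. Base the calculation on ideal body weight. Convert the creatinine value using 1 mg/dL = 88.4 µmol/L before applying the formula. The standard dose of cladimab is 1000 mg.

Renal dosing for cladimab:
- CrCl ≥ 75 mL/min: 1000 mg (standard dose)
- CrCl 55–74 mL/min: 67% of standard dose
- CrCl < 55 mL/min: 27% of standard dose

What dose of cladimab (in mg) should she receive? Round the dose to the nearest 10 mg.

SCr = 298 / 88.4 = 3.371 mg/dL
CrCl = (140 − 24) × 74.1 / (72 × 3.371) × 0.85 = 8595.6 / 242.71 × 0.85 ≈ 30.1 mL/min
CrCl ≈ 30 mL/min → bracket < 55 mL/min.
27% of 1000 mg = 270 mg

270 mg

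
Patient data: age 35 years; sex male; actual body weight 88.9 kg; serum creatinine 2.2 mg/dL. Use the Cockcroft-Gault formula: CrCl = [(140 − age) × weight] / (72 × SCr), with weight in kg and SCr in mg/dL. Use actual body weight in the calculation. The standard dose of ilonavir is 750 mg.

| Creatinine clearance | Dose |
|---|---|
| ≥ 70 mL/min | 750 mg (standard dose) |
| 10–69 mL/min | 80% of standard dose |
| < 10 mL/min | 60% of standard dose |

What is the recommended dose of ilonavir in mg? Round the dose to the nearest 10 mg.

CrCl = (140 − 35) × 88.9 / (72 × 2.2) = 9334.5 / 158.40 ≈ 58.9 mL/min
CrCl ≈ 59 mL/min → bracket 10–69 mL/min.
80% of 750 mg = 600 mg

600 mg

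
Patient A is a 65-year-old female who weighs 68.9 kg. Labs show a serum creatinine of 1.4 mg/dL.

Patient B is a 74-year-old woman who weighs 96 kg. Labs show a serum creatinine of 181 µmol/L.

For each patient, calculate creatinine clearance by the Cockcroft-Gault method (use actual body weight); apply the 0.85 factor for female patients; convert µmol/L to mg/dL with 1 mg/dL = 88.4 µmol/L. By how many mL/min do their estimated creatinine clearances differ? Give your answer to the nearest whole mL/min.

Patient A: CrCl = (140 − 65) × 68.9 / (72 × 1.4) × 0.85 = 5167.5 / 100.80 × 0.85 ≈ 43.6 mL/min
Patient B: SCr = 181 / 88.4 = 2.048 mg/dL
Patient B: CrCl = (140 − 74) × 96 / (72 × 2.048) × 0.85 = 6336.0 / 147.46 × 0.85 ≈ 36.5 mL/min
|43.6 − 36.5| = 7.1 mL/min

7 mL/min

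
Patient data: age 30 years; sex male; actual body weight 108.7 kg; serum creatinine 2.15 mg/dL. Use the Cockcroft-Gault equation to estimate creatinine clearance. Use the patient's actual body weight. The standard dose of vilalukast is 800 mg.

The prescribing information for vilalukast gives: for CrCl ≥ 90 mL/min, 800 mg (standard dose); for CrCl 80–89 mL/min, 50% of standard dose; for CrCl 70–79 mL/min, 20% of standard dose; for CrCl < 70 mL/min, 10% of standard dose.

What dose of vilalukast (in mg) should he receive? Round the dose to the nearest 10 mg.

CrCl = (140 − 30) × 108.7 / (72 × 2.15) = 11957.0 / 154.80 ≈ 77.2 mL/min
CrCl ≈ 77 mL/min → bracket 70–79 mL/min.
20% of 800 mg = 160 mg

160 mg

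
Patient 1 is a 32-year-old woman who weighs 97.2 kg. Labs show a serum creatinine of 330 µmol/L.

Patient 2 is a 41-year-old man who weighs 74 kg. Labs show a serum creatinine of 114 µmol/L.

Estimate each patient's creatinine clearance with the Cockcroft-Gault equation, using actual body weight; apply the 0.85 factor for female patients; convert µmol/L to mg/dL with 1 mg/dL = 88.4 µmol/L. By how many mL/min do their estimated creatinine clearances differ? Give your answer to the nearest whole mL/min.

Patient 1: SCr = 330 / 88.4 = 3.733 mg/dL
Patient 1: CrCl = (140 − 32) × 97.2 / (72 × 3.733) × 0.85 = 10497.6 / 268.78 × 0.85 ≈ 33.2 mL/min
Patient 2: SCr = 114 / 88.4 = 1.29 mg/dL
Patient 2: CrCl = (140 − 41) × 74 / (72 × 1.29) = 7326.0 / 92.88 ≈ 78.9 mL/min
|33.2 − 78.9| = 45.7 mL/min

46 mL/min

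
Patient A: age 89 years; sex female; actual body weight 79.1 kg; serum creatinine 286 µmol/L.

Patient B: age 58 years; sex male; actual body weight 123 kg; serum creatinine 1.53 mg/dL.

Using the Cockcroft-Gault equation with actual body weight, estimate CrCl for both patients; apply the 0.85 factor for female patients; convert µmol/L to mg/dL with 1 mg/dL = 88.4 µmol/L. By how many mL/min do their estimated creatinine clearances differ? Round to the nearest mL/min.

Patient A: SCr = 286 / 88.4 = 3.235 mg/dL
Patient A: CrCl = (140 − 89) × 79.1 / (72 × 3.235) × 0.85 = 4034.1 / 232.92 × 0.85 ≈ 14.7 mL/min
Patient B: CrCl = (140 − 58) × 123 / (72 × 1.53) = 10086.0 / 110.16 ≈ 91.6 mL/min
|14.7 − 91.6| = 76.9 mL/min

77 mL/min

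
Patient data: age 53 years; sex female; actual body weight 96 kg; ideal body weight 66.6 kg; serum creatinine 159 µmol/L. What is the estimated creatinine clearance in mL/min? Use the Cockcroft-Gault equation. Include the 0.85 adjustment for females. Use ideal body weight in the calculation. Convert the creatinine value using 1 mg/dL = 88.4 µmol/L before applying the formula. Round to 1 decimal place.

38.0 mL/min

SCr = 159 / 88.4 = 1.799 mg/dL
CrCl = (140 − 53) × 66.6 / (72 × 1.799) × 0.85 = 5794.2 / 129.53 × 0.85 ≈ 38.0 mL/min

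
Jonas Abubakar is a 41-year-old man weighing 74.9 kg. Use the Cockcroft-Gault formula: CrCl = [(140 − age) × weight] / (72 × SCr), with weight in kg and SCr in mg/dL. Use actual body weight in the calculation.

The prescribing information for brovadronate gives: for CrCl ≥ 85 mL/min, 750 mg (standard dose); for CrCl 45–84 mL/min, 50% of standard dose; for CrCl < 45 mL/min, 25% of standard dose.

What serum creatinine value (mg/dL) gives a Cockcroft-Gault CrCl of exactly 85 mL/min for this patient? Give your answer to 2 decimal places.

Standard dose requires CrCl ≥ 85 mL/min.
Set (140 − 41) × 74.9 / (72 × SCr) = 85
SCr = (140 − 41) × 74.9 / (72 × 85) = 1.212 mg/dL

1.21 mg/dL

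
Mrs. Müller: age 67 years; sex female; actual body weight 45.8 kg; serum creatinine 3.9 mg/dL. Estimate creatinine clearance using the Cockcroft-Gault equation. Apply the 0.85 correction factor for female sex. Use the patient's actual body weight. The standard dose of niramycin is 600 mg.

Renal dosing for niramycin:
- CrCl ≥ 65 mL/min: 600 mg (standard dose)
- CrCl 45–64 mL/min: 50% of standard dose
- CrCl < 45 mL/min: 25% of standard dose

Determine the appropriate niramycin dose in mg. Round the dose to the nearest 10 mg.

150 mg

CrCl = (140 − 67) × 45.8 / (72 × 3.9) × 0.85 = 3343.4 / 280.80 × 0.85 ≈ 10.1 mL/min
CrCl ≈ 10 mL/min → bracket < 45 mL/min.
25% of 600 mg = 150 mg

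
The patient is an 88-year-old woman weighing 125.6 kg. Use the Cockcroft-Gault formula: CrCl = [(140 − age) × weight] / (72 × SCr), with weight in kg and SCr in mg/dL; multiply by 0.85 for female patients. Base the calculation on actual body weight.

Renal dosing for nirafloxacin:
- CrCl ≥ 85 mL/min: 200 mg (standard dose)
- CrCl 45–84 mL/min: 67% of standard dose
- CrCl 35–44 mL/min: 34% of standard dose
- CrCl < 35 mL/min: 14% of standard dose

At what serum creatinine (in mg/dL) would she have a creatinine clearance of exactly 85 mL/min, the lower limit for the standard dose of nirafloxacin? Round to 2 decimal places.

0.91 mg/dL

Standard dose requires CrCl ≥ 85 mL/min.
Set (140 − 88) × 125.6 × 0.85 / (72 × SCr) = 85
SCr = (140 − 88) × 125.6 × 0.85 / (72 × 85) = 0.907 mg/dL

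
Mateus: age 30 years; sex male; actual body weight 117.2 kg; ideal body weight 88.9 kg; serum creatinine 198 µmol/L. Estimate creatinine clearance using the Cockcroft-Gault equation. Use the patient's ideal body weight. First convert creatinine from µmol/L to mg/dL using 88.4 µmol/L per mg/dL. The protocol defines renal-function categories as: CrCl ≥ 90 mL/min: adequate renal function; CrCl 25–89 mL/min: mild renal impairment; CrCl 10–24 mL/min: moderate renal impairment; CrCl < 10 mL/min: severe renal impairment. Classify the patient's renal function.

mild renal impairment

SCr = 198 / 88.4 = 2.24 mg/dL
CrCl = (140 − 30) × 88.9 / (72 × 2.24) = 9779.0 / 161.28 ≈ 60.6 mL/min
61 mL/min falls in the 'mild renal impairment' range.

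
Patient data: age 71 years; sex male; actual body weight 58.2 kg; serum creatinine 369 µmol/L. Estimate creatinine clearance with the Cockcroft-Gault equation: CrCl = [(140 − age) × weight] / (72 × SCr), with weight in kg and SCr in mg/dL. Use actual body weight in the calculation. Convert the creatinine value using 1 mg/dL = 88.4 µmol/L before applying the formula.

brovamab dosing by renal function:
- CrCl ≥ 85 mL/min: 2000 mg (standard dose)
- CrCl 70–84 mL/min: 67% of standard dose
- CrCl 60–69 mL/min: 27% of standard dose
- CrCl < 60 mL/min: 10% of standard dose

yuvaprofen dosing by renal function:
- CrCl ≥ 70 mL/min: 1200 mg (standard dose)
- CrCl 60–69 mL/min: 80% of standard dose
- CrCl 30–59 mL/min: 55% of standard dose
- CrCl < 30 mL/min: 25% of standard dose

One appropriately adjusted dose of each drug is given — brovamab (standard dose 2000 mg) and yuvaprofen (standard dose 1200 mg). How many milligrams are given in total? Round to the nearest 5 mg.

SCr = 369 / 88.4 = 4.174 mg/dL
CrCl = (140 − 71) × 58.2 / (72 × 4.174) = 4015.8 / 300.53 ≈ 13.4 mL/min
CrCl ≈ 13 mL/min.
brovamab: < 60 mL/min → 10% of 2000 mg = 200 mg.
yuvaprofen: < 30 mL/min → 25% of 1200 mg = 300 mg.
Total = 200 + 300 = 500 mg.

500 mg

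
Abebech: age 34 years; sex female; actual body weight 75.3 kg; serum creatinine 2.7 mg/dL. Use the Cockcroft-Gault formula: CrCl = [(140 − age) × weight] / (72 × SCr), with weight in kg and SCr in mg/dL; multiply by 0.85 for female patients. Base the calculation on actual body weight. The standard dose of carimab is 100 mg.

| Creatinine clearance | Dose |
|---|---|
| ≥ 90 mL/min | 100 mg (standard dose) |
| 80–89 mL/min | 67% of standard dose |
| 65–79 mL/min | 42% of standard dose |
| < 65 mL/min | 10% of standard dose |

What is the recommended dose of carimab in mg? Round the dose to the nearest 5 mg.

CrCl = (140 − 34) × 75.3 / (72 × 2.7) × 0.85 = 7981.8 / 194.40 × 0.85 ≈ 34.9 mL/min
CrCl ≈ 35 mL/min → bracket < 65 mL/min.
10% of 100 mg = 10 mg

10 mg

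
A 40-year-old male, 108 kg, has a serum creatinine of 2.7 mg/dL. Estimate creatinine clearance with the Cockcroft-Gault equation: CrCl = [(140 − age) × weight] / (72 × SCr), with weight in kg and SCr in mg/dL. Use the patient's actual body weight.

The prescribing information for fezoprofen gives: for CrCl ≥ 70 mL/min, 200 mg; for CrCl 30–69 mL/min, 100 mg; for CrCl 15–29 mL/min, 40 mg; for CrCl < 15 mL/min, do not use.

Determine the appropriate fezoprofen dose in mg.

CrCl = (140 − 40) × 108 / (72 × 2.7) = 10800.0 / 194.40 ≈ 55.6 mL/min
CrCl ≈ 56 mL/min → bracket 30–69 mL/min.
Dose for this bracket: 100 mg.

100 mg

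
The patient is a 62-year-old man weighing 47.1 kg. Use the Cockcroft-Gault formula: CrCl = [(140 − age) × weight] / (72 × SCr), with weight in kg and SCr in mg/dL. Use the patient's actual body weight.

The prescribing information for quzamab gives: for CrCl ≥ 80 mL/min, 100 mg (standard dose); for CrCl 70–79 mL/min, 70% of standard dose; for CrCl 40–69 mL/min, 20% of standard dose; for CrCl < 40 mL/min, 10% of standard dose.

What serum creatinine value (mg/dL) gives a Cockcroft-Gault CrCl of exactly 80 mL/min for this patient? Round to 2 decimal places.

0.64 mg/dL

Standard dose requires CrCl ≥ 80 mL/min.
Set (140 − 62) × 47.1 / (72 × SCr) = 80
SCr = (140 − 62) × 47.1 / (72 × 80) = 0.638 mg/dL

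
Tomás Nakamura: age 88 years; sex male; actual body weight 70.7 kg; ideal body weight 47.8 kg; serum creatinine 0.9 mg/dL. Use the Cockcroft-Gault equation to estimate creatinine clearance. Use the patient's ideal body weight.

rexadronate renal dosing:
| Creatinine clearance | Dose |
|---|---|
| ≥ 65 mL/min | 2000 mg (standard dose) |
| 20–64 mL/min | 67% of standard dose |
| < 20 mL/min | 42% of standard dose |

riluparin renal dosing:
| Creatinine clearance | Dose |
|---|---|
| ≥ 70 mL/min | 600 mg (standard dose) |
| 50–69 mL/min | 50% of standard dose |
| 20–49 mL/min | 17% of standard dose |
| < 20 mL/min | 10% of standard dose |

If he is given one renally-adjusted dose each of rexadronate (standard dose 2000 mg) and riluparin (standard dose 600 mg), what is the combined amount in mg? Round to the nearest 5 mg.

CrCl = (140 − 88) × 47.8 / (72 × 0.9) = 2485.6 / 64.80 ≈ 38.4 mL/min
CrCl ≈ 38 mL/min.
rexadronate: 20–64 mL/min → 67% of 2000 mg = 1340 mg.
riluparin: 20–49 mL/min → 17% of 600 mg = 102 mg.
Total = 1340 + 102 = 1442 mg.

1440 mg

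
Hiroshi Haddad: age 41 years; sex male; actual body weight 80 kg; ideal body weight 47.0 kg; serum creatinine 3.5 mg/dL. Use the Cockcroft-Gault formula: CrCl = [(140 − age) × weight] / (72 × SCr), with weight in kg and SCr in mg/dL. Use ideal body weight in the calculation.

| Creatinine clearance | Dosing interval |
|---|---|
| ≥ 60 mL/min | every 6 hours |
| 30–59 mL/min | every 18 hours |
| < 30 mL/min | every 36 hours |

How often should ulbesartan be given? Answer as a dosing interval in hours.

every 36 hours

CrCl = (140 − 41) × 47 / (72 × 3.5) = 4653.0 / 252.00 ≈ 18.5 mL/min
CrCl ≈ 18 mL/min → bracket < 30 mL/min → every 36 hours.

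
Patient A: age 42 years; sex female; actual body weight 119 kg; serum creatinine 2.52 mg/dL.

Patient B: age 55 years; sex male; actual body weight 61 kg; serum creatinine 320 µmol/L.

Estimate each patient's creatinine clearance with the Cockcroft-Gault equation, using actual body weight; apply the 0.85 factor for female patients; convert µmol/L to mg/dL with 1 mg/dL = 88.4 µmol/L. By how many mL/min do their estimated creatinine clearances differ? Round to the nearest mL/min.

Patient A: CrCl = (140 − 42) × 119 / (72 × 2.52) × 0.85 = 11662.0 / 181.44 × 0.85 ≈ 54.6 mL/min
Patient B: SCr = 320 / 88.4 = 3.62 mg/dL
Patient B: CrCl = (140 − 55) × 61 / (72 × 3.62) = 5185.0 / 260.64 ≈ 19.9 mL/min
|54.6 − 19.9| = 34.7 mL/min

35 mL/min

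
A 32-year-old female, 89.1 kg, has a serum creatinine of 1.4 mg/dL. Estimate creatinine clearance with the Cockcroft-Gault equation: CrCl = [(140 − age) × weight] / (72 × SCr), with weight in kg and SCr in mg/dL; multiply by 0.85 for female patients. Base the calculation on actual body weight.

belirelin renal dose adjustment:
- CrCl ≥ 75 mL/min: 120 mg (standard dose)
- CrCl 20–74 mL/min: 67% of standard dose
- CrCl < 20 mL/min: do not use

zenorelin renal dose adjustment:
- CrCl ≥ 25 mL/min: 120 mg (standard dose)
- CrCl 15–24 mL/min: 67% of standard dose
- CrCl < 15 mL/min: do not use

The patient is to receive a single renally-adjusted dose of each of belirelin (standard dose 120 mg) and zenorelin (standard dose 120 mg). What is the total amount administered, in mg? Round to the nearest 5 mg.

240 mg

CrCl = (140 − 32) × 89.1 / (72 × 1.4) × 0.85 = 9622.8 / 100.80 × 0.85 ≈ 81.1 mL/min
CrCl ≈ 81 mL/min.
belirelin: ≥ 75 mL/min → 100% of 120 mg = 120 mg.
zenorelin: ≥ 25 mL/min → 100% of 120 mg = 120 mg.
Total = 120 + 120 = 240 mg.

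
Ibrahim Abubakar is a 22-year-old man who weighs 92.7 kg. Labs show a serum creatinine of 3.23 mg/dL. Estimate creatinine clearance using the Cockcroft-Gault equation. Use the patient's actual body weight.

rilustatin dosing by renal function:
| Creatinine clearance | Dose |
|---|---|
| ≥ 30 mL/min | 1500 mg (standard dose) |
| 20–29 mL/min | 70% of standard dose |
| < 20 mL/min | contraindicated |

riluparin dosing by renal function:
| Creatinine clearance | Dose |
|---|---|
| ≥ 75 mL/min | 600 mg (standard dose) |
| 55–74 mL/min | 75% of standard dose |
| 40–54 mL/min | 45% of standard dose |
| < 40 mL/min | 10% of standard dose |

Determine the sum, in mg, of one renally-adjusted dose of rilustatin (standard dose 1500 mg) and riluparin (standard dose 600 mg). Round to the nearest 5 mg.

1770 mg

CrCl = (140 − 22) × 92.7 / (72 × 3.23) = 10938.6 / 232.56 ≈ 47.0 mL/min
CrCl ≈ 47 mL/min.
rilustatin: ≥ 30 mL/min → 100% of 1500 mg = 1500 mg.
riluparin: 40–54 mL/min → 45% of 600 mg = 270 mg.
Total = 1500 + 270 = 1770 mg.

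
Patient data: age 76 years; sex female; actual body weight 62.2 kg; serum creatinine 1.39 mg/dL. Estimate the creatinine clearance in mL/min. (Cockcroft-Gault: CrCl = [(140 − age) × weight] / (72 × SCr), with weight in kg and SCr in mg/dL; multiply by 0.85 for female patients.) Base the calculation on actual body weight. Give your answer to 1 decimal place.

CrCl = (140 − 76) × 62.2 / (72 × 1.39) × 0.85 = 3980.8 / 100.08 × 0.85 ≈ 33.8 mL/min

33.8 mL/min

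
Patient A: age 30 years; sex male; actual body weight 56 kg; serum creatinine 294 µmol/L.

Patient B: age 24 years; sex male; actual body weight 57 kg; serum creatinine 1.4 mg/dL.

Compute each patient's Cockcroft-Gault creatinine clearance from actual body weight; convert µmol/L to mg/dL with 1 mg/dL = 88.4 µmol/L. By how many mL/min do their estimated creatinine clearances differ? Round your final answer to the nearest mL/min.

Patient A: SCr = 294 / 88.4 = 3.326 mg/dL
Patient A: CrCl = (140 − 30) × 56 / (72 × 3.326) = 6160.0 / 239.47 ≈ 25.7 mL/min
Patient B: CrCl = (140 − 24) × 57 / (72 × 1.4) = 6612.0 / 100.80 ≈ 65.6 mL/min
|25.7 − 65.6| = 39.9 mL/min

40 mL/min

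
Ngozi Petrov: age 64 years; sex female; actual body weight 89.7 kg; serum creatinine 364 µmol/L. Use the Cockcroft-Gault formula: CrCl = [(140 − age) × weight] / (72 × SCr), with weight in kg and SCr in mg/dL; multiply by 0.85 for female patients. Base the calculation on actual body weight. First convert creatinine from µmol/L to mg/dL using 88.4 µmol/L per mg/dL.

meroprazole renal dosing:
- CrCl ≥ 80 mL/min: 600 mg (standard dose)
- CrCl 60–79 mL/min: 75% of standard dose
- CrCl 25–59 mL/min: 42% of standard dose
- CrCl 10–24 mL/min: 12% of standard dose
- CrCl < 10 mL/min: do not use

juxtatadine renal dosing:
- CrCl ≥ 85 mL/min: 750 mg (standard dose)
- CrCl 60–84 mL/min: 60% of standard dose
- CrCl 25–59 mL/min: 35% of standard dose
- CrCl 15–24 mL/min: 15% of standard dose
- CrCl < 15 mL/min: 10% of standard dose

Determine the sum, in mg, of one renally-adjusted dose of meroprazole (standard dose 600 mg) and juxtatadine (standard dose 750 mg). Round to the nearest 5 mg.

SCr = 364 / 88.4 = 4.118 mg/dL
CrCl = (140 − 64) × 89.7 / (72 × 4.118) × 0.85 = 6817.2 / 296.50 × 0.85 ≈ 19.5 mL/min
CrCl ≈ 20 mL/min.
meroprazole: 10–24 mL/min → 12% of 600 mg = 72 mg.
juxtatadine: 15–24 mL/min → 15% of 750 mg = 112.5 mg.
Total = 72 + 112.5 = 184.5 mg.

185 mg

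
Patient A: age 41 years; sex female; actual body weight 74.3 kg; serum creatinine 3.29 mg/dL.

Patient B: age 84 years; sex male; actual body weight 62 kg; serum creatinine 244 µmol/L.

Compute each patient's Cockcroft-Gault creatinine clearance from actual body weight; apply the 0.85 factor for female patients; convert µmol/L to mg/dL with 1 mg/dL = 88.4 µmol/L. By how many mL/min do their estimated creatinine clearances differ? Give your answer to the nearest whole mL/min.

Patient A: CrCl = (140 − 41) × 74.3 / (72 × 3.29) × 0.85 = 7355.7 / 236.88 × 0.85 ≈ 26.4 mL/min
Patient B: SCr = 244 / 88.4 = 2.76 mg/dL
Patient B: CrCl = (140 − 84) × 62 / (72 × 2.76) = 3472.0 / 198.72 ≈ 17.5 mL/min
|26.4 − 17.5| = 8.9 mL/min

9 mL/min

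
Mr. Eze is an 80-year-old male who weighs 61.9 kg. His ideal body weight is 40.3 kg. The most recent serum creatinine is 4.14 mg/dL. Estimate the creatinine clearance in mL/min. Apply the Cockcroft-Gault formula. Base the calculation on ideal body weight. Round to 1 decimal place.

CrCl = (140 − 80) × 40.3 / (72 × 4.14) = 2418.0 / 298.08 ≈ 8.1 mL/min

8.1 mL/min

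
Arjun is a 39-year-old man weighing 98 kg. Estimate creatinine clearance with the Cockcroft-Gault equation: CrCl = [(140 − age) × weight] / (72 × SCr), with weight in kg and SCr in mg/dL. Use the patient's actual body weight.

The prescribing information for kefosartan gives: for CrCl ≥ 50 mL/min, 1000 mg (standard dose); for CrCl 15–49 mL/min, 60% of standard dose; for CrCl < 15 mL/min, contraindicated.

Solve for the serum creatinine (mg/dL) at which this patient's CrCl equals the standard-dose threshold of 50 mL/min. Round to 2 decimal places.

2.75 mg/dL

Standard dose requires CrCl ≥ 50 mL/min.
Set (140 − 39) × 98 / (72 × SCr) = 50
SCr = (140 − 39) × 98 / (72 × 50) = 2.749 mg/dL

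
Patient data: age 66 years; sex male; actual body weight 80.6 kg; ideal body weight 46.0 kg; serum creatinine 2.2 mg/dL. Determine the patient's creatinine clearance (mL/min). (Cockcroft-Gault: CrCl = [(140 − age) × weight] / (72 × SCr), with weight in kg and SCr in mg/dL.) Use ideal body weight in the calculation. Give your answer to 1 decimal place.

21.5 mL/min

CrCl = (140 − 66) × 46 / (72 × 2.2) = 3404.0 / 158.40 ≈ 21.5 mL/min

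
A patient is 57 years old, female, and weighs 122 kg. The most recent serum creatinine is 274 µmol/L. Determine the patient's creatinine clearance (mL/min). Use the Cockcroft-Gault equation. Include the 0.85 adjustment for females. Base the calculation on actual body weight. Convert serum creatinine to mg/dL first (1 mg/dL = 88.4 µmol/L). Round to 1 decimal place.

38.6 mL/min

SCr = 274 / 88.4 = 3.1 mg/dL
CrCl = (140 − 57) × 122 / (72 × 3.1) × 0.85 = 10126.0 / 223.20 × 0.85 ≈ 38.6 mL/min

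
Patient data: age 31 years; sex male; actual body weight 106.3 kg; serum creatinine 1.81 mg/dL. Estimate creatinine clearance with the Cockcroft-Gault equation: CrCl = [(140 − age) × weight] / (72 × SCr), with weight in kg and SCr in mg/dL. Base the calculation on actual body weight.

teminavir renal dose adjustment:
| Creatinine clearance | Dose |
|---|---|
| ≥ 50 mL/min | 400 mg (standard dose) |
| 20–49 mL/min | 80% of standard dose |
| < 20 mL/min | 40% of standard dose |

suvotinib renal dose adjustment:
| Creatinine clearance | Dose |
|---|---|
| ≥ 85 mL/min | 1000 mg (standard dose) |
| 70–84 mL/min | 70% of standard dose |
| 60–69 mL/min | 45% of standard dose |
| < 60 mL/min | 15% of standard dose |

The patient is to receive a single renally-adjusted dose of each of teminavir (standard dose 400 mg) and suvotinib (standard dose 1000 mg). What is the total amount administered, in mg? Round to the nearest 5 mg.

CrCl = (140 − 31) × 106.3 / (72 × 1.81) = 11586.7 / 130.32 ≈ 88.9 mL/min
CrCl ≈ 89 mL/min.
teminavir: ≥ 50 mL/min → 100% of 400 mg = 400 mg.
suvotinib: ≥ 85 mL/min → 100% of 1000 mg = 1000 mg.
Total = 400 + 1000 = 1400 mg.

1400 mg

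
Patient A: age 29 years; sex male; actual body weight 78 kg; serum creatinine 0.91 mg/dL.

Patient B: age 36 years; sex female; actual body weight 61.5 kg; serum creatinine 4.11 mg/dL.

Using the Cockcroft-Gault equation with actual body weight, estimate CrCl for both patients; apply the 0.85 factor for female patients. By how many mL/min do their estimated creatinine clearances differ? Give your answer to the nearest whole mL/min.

114 mL/min

Patient A: CrCl = (140 − 29) × 78 / (72 × 0.91) = 8658.0 / 65.52 ≈ 132.1 mL/min
Patient B: CrCl = (140 − 36) × 61.5 / (72 × 4.11) × 0.85 = 6396.0 / 295.92 × 0.85 ≈ 18.4 mL/min
|132.1 − 18.4| = 113.7 mL/min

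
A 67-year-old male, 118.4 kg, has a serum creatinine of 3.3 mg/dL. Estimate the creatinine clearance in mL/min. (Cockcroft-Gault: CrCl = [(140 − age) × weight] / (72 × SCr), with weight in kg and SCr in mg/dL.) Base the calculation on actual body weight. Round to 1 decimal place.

36.4 mL/min

CrCl = (140 − 67) × 118.4 / (72 × 3.3) = 8643.2 / 237.60 ≈ 36.4 mL/min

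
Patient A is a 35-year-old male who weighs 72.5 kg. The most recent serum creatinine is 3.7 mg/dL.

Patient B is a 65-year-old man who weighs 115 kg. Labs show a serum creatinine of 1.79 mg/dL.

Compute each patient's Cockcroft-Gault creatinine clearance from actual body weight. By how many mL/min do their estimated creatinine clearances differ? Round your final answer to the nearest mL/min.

38 mL/min

Patient A: CrCl = (140 − 35) × 72.5 / (72 × 3.7) = 7612.5 / 266.40 ≈ 28.6 mL/min
Patient B: CrCl = (140 − 65) × 115 / (72 × 1.79) = 8625.0 / 128.88 ≈ 66.9 mL/min
|28.6 − 66.9| = 38.3 mL/min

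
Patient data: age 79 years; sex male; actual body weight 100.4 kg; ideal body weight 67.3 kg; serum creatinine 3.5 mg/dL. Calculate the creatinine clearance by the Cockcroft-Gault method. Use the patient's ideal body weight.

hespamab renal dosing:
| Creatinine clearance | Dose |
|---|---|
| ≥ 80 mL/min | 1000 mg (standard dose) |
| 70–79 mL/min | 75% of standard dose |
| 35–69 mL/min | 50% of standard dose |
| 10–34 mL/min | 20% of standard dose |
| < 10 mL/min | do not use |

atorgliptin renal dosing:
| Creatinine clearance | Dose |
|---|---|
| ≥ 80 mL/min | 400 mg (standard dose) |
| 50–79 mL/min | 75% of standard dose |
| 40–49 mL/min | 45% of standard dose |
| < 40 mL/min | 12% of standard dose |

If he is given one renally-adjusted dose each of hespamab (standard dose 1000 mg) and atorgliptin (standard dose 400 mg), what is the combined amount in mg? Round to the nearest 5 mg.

250 mg

CrCl = (140 − 79) × 67.3 / (72 × 3.5) = 4105.3 / 252.00 ≈ 16.3 mL/min
CrCl ≈ 16 mL/min.
hespamab: 10–34 mL/min → 20% of 1000 mg = 200 mg.
atorgliptin: < 40 mL/min → 12% of 400 mg = 48 mg.
Total = 200 + 48 = 248 mg.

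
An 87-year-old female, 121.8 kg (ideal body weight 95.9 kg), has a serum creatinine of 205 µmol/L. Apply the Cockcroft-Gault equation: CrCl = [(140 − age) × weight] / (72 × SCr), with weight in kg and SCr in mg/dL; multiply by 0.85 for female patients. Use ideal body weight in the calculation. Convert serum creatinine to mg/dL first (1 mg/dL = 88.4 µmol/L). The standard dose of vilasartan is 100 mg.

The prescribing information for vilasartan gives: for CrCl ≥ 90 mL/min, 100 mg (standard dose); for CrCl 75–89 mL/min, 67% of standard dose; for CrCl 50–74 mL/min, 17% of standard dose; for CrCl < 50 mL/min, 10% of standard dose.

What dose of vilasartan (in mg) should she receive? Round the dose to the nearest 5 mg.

10 mg

SCr = 205 / 88.4 = 2.319 mg/dL
CrCl = (140 − 87) × 95.9 / (72 × 2.319) × 0.85 = 5082.7 / 166.97 × 0.85 ≈ 25.9 mL/min
CrCl ≈ 26 mL/min → bracket < 50 mL/min.
10% of 100 mg = 10 mg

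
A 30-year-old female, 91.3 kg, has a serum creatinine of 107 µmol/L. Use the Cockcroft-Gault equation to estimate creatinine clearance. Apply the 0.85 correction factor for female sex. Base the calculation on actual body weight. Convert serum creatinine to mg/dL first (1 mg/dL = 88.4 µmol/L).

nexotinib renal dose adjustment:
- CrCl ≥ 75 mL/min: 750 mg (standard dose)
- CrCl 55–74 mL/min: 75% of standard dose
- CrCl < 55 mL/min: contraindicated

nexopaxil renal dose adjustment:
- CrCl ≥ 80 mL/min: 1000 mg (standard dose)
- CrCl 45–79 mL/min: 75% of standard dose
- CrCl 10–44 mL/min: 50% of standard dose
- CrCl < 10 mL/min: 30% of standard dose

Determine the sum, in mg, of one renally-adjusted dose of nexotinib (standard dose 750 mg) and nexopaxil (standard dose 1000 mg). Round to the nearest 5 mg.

SCr = 107 / 88.4 = 1.21 mg/dL
CrCl = (140 − 30) × 91.3 / (72 × 1.21) × 0.85 = 10043.0 / 87.12 × 0.85 ≈ 98.0 mL/min
CrCl ≈ 98 mL/min.
nexotinib: ≥ 75 mL/min → 100% of 750 mg = 750 mg.
nexopaxil: ≥ 80 mL/min → 100% of 1000 mg = 1000 mg.
Total = 750 + 1000 = 1750 mg.

1750 mg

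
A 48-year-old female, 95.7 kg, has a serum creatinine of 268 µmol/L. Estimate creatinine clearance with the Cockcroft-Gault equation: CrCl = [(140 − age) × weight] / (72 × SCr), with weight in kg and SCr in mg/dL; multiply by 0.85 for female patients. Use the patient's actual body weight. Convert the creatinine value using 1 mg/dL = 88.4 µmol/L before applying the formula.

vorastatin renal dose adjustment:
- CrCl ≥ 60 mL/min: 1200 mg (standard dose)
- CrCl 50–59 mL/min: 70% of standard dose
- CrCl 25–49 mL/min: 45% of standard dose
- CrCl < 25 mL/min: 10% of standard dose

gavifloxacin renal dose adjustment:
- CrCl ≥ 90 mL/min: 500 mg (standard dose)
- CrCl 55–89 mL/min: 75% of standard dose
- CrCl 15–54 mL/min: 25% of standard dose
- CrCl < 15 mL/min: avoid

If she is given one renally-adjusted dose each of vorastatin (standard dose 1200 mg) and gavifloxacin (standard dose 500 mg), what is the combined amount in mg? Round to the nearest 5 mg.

665 mg

SCr = 268 / 88.4 = 3.032 mg/dL
CrCl = (140 − 48) × 95.7 / (72 × 3.032) × 0.85 = 8804.4 / 218.30 × 0.85 ≈ 34.3 mL/min
CrCl ≈ 34 mL/min.
vorastatin: 25–49 mL/min → 45% of 1200 mg = 540 mg.
gavifloxacin: 15–54 mL/min → 25% of 500 mg = 125 mg.
Total = 540 + 125 = 665 mg.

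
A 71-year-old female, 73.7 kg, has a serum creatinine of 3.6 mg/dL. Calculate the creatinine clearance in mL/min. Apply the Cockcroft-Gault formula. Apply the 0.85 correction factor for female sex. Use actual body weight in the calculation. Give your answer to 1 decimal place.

CrCl = (140 − 71) × 73.7 / (72 × 3.6) × 0.85 = 5085.3 / 259.20 × 0.85 ≈ 16.7 mL/min

16.7 mL/min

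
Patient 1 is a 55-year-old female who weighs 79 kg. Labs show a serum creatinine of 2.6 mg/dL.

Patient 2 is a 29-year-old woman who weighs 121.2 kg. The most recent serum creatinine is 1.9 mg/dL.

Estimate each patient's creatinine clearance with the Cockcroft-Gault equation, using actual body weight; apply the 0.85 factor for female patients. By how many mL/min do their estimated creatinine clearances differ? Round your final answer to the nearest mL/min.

Patient 1: CrCl = (140 − 55) × 79 / (72 × 2.6) × 0.85 = 6715.0 / 187.20 × 0.85 ≈ 30.5 mL/min
Patient 2: CrCl = (140 − 29) × 121.2 / (72 × 1.9) × 0.85 = 13453.2 / 136.80 × 0.85 ≈ 83.6 mL/min
|30.5 − 83.6| = 53.1 mL/min

53 mL/min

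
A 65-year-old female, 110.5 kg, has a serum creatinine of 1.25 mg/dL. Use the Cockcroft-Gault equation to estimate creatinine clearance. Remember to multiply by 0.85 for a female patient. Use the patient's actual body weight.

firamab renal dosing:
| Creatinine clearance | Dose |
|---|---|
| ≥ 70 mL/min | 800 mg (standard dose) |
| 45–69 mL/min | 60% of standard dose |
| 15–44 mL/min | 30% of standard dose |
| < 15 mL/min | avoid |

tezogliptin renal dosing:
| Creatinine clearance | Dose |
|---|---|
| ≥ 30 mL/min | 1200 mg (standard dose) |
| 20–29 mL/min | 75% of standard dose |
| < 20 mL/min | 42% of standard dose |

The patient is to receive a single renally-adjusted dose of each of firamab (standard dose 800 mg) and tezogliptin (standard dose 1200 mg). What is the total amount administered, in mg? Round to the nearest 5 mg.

CrCl = (140 − 65) × 110.5 / (72 × 1.25) × 0.85 = 8287.5 / 90.00 × 0.85 ≈ 78.3 mL/min
CrCl ≈ 78 mL/min.
firamab: ≥ 70 mL/min → 100% of 800 mg = 800 mg.
tezogliptin: ≥ 30 mL/min → 100% of 1200 mg = 1200 mg.
Total = 800 + 1200 = 2000 mg.

2000 mg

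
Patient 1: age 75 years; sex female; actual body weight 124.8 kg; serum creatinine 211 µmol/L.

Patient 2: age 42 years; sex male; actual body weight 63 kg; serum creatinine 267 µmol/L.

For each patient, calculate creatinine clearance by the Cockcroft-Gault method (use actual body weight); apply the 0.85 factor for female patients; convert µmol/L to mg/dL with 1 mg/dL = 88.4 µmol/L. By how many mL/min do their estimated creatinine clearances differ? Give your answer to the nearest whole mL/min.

12 mL/min

Patient 1: SCr = 211 / 88.4 = 2.387 mg/dL
Patient 1: CrCl = (140 − 75) × 124.8 / (72 × 2.387) × 0.85 = 8112.0 / 171.86 × 0.85 ≈ 40.1 mL/min
Patient 2: SCr = 267 / 88.4 = 3.02 mg/dL
Patient 2: CrCl = (140 − 42) × 63 / (72 × 3.02) = 6174.0 / 217.44 ≈ 28.4 mL/min
|40.1 − 28.4| = 11.7 mL/min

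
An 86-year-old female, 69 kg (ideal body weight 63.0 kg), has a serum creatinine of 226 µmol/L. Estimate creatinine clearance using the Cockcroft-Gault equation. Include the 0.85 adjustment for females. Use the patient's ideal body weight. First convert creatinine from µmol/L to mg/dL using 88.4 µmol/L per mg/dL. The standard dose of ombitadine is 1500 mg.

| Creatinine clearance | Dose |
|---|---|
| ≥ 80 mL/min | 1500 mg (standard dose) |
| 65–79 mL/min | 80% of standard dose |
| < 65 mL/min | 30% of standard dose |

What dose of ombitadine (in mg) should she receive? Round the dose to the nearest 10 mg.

SCr = 226 / 88.4 = 2.557 mg/dL
CrCl = (140 − 86) × 63 / (72 × 2.557) × 0.85 = 3402.0 / 184.10 × 0.85 ≈ 15.7 mL/min
CrCl ≈ 16 mL/min → bracket < 65 mL/min.
30% of 1500 mg = 450 mg

450 mg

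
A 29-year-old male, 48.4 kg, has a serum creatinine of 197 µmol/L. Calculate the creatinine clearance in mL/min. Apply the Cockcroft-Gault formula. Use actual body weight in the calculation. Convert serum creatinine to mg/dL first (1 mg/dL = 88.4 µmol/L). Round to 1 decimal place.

SCr = 197 / 88.4 = 2.229 mg/dL
CrCl = (140 − 29) × 48.4 / (72 × 2.229) = 5372.4 / 160.49 ≈ 33.5 mL/min

33.5 mL/min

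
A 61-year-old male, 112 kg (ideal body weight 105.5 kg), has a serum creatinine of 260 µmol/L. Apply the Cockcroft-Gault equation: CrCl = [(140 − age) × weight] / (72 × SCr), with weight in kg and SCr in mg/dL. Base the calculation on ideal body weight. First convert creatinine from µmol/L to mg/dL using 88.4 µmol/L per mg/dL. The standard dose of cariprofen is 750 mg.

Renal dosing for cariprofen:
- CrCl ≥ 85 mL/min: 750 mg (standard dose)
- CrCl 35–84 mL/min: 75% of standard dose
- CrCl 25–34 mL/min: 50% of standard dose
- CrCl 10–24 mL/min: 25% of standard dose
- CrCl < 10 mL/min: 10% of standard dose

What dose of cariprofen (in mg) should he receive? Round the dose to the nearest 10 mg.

560 mg

SCr = 260 / 88.4 = 2.941 mg/dL
CrCl = (140 − 61) × 105.5 / (72 × 2.941) = 8334.5 / 211.75 ≈ 39.4 mL/min
CrCl ≈ 39 mL/min → bracket 35–84 mL/min.
75% of 750 mg = 562.5 mg → 560 mg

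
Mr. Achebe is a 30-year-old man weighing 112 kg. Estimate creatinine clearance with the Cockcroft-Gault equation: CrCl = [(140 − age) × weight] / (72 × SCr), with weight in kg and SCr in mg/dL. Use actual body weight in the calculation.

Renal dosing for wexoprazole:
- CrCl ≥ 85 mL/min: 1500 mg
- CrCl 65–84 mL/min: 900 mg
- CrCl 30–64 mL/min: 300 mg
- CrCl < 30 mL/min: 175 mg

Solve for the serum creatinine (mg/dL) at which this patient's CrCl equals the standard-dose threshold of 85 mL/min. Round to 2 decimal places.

Standard dose requires CrCl ≥ 85 mL/min.
Set (140 − 30) × 112 / (72 × SCr) = 85
SCr = (140 − 30) × 112 / (72 × 85) = 2.013 mg/dL

2.01 mg/dL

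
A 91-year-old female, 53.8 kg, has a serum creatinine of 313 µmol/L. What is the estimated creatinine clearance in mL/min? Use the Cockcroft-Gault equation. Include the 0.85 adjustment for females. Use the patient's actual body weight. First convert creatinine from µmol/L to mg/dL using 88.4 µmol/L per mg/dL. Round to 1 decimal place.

8.8 mL/min

SCr = 313 / 88.4 = 3.541 mg/dL
CrCl = (140 − 91) × 53.8 / (72 × 3.541) × 0.85 = 2636.2 / 254.95 × 0.85 ≈ 8.8 mL/min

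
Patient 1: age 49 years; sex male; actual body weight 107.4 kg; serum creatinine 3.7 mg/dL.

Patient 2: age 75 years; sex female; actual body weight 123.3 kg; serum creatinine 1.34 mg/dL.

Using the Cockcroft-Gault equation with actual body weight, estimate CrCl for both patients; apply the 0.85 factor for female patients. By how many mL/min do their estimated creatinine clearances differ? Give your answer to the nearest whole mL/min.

Patient 1: CrCl = (140 − 49) × 107.4 / (72 × 3.7) = 9773.4 / 266.40 ≈ 36.7 mL/min
Patient 2: CrCl = (140 − 75) × 123.3 / (72 × 1.34) × 0.85 = 8014.5 / 96.48 × 0.85 ≈ 70.6 mL/min
|36.7 − 70.6| = 33.9 mL/min

34 mL/min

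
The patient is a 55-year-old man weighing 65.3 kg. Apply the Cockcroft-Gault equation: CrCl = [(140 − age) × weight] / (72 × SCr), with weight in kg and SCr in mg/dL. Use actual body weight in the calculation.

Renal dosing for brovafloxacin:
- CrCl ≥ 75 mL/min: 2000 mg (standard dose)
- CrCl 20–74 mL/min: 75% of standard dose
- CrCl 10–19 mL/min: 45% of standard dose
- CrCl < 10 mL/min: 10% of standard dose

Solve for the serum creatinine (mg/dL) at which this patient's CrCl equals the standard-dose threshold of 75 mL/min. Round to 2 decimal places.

Standard dose requires CrCl ≥ 75 mL/min.
Set (140 − 55) × 65.3 / (72 × SCr) = 75
SCr = (140 − 55) × 65.3 / (72 × 75) = 1.028 mg/dL

1.03 mg/dL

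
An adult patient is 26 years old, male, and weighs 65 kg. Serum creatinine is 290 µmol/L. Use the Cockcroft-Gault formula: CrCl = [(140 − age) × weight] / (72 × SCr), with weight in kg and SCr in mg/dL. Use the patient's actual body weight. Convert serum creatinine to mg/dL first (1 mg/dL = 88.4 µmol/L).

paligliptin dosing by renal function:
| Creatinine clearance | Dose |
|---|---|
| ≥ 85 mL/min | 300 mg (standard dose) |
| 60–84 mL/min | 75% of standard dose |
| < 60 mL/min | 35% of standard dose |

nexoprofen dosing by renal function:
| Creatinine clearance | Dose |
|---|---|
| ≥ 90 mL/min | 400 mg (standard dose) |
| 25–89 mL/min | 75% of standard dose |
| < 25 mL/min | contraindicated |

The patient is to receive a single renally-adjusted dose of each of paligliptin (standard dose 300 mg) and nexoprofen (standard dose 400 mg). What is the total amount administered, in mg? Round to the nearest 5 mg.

SCr = 290 / 88.4 = 3.281 mg/dL
CrCl = (140 − 26) × 65 / (72 × 3.281) = 7410.0 / 236.23 ≈ 31.4 mL/min
CrCl ≈ 31 mL/min.
paligliptin: < 60 mL/min → 35% of 300 mg = 105 mg.
nexoprofen: 25–89 mL/min → 75% of 400 mg = 300 mg.
Total = 105 + 300 = 405 mg.

405 mg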